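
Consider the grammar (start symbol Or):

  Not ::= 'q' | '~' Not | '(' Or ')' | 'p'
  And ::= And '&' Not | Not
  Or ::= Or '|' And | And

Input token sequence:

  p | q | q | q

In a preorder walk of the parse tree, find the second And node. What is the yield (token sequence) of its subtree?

[Or [Or [Or [Or [And [Not p]]] | [And [Not q]]] | [And [Not q]]] | [And [Not q]]]

q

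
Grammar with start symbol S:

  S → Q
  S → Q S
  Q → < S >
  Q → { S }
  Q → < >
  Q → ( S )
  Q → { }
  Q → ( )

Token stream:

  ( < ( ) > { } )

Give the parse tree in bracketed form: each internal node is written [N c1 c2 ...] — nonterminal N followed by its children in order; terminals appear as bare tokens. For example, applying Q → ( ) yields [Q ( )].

[S [Q ( [S [Q < [S [Q ( )]] >] [S [Q { }]]] )]]

S
Q
( S )
( Q S )
( < S > S )
( < Q > S )
( < ( ) > S )
( < ( ) > Q )
( < ( ) > { } )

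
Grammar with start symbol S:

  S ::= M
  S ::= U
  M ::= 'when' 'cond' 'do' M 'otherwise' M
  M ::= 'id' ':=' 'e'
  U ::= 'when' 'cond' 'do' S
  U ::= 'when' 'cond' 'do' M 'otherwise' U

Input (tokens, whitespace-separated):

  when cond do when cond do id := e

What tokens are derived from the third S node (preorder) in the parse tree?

id := e

[S [U when cond do [S [U when cond do [S [M id := e]]]]]]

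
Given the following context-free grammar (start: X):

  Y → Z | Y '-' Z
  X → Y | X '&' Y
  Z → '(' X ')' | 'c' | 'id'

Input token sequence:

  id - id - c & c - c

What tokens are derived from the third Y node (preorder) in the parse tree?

id

[X [X [Y [Y [Y [Z id]] - [Z id]] - [Z c]]] & [Y [Y [Z c]] - [Z c]]]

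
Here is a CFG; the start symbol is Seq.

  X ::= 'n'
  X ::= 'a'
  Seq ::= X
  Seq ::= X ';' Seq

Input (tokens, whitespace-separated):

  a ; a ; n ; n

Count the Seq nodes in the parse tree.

[Seq [X a] ; [Seq [X a] ; [Seq [X n] ; [Seq [X n]]]]]

4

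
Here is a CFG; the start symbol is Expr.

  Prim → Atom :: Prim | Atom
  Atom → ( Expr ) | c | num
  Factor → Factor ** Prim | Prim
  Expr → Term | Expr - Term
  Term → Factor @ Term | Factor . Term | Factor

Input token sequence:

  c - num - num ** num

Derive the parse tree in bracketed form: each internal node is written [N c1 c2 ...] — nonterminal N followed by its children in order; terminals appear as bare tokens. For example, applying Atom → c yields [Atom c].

[Expr [Expr [Expr [Term [Factor [Prim [Atom c]]]]] - [Term [Factor [Prim [Atom num]]]]] - [Term [Factor [Factor [Prim [Atom num]]] ** [Prim [Atom num]]]]]

Expr
Expr - Term
Expr - Term - Term
Term - Term - Term
Factor - Term - Term
Prim - Term - Term
Atom - Term - Term
c - Term - Term
c - Factor - Term
c - Prim - Term
c - Atom - Term
c - num - Term
c - num - Factor
c - num - Factor ** Prim
c - num - Prim ** Prim
c - num - Atom ** Prim
c - num - num ** Prim
c - num - num ** Atom
c - num - num ** num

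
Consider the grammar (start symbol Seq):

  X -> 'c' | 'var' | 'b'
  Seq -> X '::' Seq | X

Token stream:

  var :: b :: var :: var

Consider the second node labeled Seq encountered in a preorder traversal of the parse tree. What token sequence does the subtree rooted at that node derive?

b :: var :: var

[Seq [X var] :: [Seq [X b] :: [Seq [X var] :: [Seq [X var]]]]]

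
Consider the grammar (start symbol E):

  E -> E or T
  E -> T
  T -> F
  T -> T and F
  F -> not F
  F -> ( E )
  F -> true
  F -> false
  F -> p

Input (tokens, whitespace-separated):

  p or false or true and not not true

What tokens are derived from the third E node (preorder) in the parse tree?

p

[E [E [E [T [F p]]] or [T [F false]]] or [T [T [F true]] and [F not [F not [F true]]]]]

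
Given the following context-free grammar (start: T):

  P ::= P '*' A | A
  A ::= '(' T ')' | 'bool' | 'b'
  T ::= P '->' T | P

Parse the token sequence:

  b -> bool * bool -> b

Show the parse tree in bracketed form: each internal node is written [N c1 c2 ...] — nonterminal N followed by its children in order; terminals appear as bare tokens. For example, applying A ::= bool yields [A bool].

[T [P [A b]] -> [T [P [P [A bool]] * [A bool]] -> [T [P [A b]]]]]

T
P -> T
A -> T
b -> T
b -> P -> T
b -> P * A -> T
b -> A * A -> T
b -> bool * A -> T
b -> bool * bool -> T
b -> bool * bool -> P
b -> bool * bool -> A
b -> bool * bool -> b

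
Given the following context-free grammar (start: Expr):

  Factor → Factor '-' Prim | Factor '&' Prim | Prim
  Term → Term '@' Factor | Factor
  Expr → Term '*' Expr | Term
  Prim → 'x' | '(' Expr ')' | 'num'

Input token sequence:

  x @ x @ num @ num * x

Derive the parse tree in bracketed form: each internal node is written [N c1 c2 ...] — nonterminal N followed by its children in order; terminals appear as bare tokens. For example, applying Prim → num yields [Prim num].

Expr
Term * Expr
Term @ Factor * Expr
Term @ Factor @ Factor * Expr
Term @ Factor @ Factor @ Factor * Expr
Factor @ Factor @ Factor @ Factor * Expr
Prim @ Factor @ Factor @ Factor * Expr
x @ Factor @ Factor @ Factor * Expr
x @ Prim @ Factor @ Factor * Expr
x @ x @ Factor @ Factor * Expr
x @ x @ Prim @ Factor * Expr
x @ x @ num @ Factor * Expr
x @ x @ num @ Prim * Expr
x @ x @ num @ num * Expr
x @ x @ num @ num * Term
x @ x @ num @ num * Factor
x @ x @ num @ num * Prim
x @ x @ num @ num * x

[Expr [Term [Term [Term [Term [Factor [Prim x]]] @ [Factor [Prim x]]] @ [Factor [Prim num]]] @ [Factor [Prim num]]] * [Expr [Term [Factor [Prim x]]]]]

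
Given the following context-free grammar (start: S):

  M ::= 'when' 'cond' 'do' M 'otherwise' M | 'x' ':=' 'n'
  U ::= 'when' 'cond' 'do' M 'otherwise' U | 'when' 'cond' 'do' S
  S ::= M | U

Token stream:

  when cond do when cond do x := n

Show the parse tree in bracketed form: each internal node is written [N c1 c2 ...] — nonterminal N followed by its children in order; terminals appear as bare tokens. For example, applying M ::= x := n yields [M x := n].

S
U
when cond do S
when cond do U
when cond do when cond do S
when cond do when cond do M
when cond do when cond do x := n

[S [U when cond do [S [U when cond do [S [M x := n]]]]]]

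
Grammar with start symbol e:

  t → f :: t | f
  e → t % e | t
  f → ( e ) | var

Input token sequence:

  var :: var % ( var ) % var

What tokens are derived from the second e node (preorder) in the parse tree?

( var ) % var

[e [t [f var] :: [t [f var]]] % [e [t [f ( [e [t [f var]]] )]] % [e [t [f var]]]]]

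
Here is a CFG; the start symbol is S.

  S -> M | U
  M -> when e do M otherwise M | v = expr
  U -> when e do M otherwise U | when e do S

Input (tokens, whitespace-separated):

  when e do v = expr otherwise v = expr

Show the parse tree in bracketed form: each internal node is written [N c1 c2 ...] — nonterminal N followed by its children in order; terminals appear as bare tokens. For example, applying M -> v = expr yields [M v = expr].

S
M
when e do M otherwise M
when e do v = expr otherwise M
when e do v = expr otherwise v = expr

[S [M when e do [M v = expr] otherwise [M v = expr]]]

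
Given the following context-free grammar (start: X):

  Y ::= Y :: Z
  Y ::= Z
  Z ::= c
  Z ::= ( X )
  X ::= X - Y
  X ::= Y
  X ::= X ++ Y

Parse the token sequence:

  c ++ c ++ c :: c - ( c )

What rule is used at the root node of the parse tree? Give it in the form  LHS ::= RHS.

[X [X [X [X [Y [Z c]]] ++ [Y [Z c]]] ++ [Y [Y [Z c]] :: [Z c]]] - [Y [Z ( [X [Y [Z c]]] )]]]

X ::= X - Y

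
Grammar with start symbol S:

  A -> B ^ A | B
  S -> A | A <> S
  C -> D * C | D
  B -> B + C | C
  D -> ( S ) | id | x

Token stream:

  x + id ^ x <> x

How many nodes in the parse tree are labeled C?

4

[S [A [B [B [C [D x]]] + [C [D id]]] ^ [A [B [C [D x]]]]] <> [S [A [B [C [D x]]]]]]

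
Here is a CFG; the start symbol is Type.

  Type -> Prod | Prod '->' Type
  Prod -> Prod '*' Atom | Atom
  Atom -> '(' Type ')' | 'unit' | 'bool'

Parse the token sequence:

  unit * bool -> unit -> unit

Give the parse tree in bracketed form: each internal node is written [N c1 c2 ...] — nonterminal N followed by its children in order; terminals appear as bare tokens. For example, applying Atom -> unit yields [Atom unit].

Type
Prod -> Type
Prod * Atom -> Type
Atom * Atom -> Type
unit * Atom -> Type
unit * bool -> Type
unit * bool -> Prod -> Type
unit * bool -> Atom -> Type
unit * bool -> unit -> Type
unit * bool -> unit -> Prod
unit * bool -> unit -> Atom
unit * bool -> unit -> unit

[Type [Prod [Prod [Atom unit]] * [Atom bool]] -> [Type [Prod [Atom unit]] -> [Type [Prod [Atom unit]]]]]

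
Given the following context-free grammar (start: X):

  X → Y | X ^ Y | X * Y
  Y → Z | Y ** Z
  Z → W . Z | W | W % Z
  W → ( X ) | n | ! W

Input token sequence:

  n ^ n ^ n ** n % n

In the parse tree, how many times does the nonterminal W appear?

[X [X [X [Y [Z [W n]]]] ^ [Y [Z [W n]]]] ^ [Y [Y [Z [W n]]] ** [Z [W n] % [Z [W n]]]]]

5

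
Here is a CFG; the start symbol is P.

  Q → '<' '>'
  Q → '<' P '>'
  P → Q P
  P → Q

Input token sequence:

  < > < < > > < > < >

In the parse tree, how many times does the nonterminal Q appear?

5

[P [Q < >] [P [Q < [P [Q < >]] >] [P [Q < >] [P [Q < >]]]]]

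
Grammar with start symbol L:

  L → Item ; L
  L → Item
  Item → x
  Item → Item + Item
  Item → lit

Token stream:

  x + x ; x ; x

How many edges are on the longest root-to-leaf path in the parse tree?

4

[L [Item [Item x] + [Item x]] ; [L [Item x] ; [L [Item x]]]]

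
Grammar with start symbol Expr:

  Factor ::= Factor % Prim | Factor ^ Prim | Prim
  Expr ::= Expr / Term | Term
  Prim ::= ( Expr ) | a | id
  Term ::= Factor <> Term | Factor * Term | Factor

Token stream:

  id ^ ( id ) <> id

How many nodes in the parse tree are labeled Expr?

2

[Expr [Term [Factor [Factor [Prim id]] ^ [Prim ( [Expr [Term [Factor [Prim id]]]] )]] <> [Term [Factor [Prim id]]]]]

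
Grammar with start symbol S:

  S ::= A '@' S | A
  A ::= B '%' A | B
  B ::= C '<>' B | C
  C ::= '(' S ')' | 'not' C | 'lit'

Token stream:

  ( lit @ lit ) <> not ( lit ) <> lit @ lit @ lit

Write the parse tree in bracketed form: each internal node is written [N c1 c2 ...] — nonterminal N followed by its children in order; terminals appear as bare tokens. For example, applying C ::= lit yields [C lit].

[S [A [B [C ( [S [A [B [C lit]]] @ [S [A [B [C lit]]]]] )] <> [B [C not [C ( [S [A [B [C lit]]]] )]] <> [B [C lit]]]]] @ [S [A [B [C lit]]] @ [S [A [B [C lit]]]]]]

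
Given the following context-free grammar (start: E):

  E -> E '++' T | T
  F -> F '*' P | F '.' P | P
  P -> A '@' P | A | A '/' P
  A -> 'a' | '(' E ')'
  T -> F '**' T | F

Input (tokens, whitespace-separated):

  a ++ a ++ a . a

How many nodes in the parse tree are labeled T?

3

[E [E [E [T [F [P [A a]]]]] ++ [T [F [P [A a]]]]] ++ [T [F [F [P [A a]]] . [P [A a]]]]]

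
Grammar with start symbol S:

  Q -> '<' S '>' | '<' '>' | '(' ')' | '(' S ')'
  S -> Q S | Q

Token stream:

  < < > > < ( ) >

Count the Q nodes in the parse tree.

4

[S [Q < [S [Q < >]] >] [S [Q < [S [Q ( )]] >]]]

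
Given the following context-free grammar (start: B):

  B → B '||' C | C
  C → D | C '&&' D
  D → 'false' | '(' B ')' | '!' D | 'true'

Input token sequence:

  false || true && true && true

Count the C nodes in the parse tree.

[B [B [C [D false]]] || [C [C [C [D true]] && [D true]] && [D true]]]

4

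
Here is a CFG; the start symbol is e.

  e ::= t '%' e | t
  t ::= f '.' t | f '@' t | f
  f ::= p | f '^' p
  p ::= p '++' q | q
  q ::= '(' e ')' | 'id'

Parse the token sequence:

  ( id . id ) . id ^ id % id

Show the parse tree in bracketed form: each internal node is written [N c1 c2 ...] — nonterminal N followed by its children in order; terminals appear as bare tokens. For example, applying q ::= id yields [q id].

[e [t [f [p [q ( [e [t [f [p [q id]]] . [t [f [p [q id]]]]]] )]]] . [t [f [f [p [q id]]] ^ [p [q id]]]]] % [e [t [f [p [q id]]]]]]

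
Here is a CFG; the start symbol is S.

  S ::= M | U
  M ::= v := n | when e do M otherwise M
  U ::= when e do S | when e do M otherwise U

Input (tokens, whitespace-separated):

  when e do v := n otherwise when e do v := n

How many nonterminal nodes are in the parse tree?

[S [U when e do [M v := n] otherwise [U when e do [S [M v := n]]]]]

6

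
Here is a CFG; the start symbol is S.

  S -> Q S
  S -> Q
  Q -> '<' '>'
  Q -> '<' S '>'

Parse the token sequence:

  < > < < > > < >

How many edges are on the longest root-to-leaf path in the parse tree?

[S [Q < >] [S [Q < [S [Q < >]] >] [S [Q < >]]]]

5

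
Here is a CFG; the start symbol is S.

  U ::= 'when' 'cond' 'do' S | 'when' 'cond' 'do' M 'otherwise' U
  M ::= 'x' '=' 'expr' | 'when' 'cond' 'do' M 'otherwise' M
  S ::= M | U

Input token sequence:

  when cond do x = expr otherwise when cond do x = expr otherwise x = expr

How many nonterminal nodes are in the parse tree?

6

[S [M when cond do [M x = expr] otherwise [M when cond do [M x = expr] otherwise [M x = expr]]]]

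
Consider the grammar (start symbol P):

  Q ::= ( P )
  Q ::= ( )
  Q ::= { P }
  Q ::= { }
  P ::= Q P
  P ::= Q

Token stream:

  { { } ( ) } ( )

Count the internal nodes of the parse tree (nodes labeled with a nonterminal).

[P [Q { [P [Q { }] [P [Q ( )]]] }] [P [Q ( )]]]

8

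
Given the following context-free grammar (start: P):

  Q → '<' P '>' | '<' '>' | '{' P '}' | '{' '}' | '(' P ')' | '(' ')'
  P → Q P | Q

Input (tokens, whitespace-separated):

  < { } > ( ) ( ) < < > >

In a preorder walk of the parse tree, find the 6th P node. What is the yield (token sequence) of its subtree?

< >

[P [Q < [P [Q { }]] >] [P [Q ( )] [P [Q ( )] [P [Q < [P [Q < >]] >]]]]]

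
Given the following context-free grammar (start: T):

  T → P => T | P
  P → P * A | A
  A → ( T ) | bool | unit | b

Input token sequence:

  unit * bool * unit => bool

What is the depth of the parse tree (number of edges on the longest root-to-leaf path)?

5

[T [P [P [P [A unit]] * [A bool]] * [A unit]] => [T [P [A bool]]]]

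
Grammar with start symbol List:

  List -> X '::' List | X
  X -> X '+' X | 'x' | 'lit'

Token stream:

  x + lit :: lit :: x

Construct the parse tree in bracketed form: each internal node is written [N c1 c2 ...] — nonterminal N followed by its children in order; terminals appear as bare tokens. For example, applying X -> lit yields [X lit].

[List [X [X x] + [X lit]] :: [List [X lit] :: [List [X x]]]]

List
X :: List
X + X :: List
x + X :: List
x + lit :: List
x + lit :: X :: List
x + lit :: lit :: List
x + lit :: lit :: X
x + lit :: lit :: x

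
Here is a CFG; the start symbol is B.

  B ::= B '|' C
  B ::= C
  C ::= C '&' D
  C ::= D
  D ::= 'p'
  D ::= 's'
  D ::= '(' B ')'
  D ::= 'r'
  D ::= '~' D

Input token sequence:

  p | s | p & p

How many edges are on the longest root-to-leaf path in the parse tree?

5

[B [B [B [C [D p]]] | [C [D s]]] | [C [C [D p]] & [D p]]]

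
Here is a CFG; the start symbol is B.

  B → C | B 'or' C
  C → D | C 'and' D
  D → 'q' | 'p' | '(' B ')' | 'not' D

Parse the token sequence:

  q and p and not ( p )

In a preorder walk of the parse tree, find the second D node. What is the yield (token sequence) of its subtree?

p

[B [C [C [C [D q]] and [D p]] and [D not [D ( [B [C [D p]]] )]]]]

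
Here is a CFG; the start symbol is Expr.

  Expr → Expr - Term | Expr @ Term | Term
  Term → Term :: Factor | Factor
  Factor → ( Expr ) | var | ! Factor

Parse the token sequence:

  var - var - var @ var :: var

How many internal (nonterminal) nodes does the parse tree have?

[Expr [Expr [Expr [Expr [Term [Factor var]]] - [Term [Factor var]]] - [Term [Factor var]]] @ [Term [Term [Factor var]] :: [Factor var]]]

14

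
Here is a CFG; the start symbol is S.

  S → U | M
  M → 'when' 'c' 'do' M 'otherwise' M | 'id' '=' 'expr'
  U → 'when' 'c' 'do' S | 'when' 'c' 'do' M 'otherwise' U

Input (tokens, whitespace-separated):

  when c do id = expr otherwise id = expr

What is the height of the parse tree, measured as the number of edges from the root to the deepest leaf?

[S [M when c do [M id = expr] otherwise [M id = expr]]]

3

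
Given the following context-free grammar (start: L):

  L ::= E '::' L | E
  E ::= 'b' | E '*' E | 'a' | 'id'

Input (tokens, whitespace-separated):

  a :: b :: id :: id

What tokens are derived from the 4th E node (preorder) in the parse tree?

id

[L [E a] :: [L [E b] :: [L [E id] :: [L [E id]]]]]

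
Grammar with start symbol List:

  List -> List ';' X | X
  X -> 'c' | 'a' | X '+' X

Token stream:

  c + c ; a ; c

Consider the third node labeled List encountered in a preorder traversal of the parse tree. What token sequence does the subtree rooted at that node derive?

[List [List [List [X [X c] + [X c]]] ; [X a]] ; [X c]]

c + c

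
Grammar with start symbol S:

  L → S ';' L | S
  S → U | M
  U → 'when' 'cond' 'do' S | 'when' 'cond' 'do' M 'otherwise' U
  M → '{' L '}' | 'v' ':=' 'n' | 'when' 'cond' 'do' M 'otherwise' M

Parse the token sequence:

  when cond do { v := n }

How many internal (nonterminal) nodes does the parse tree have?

7

[S [U when cond do [S [M { [L [S [M v := n]]] }]]]]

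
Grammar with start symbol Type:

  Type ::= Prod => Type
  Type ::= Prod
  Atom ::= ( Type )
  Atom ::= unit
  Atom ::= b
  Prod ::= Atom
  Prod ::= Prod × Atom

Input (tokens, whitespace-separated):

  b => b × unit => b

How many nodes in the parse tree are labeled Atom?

4

[Type [Prod [Atom b]] => [Type [Prod [Prod [Atom b]] × [Atom unit]] => [Type [Prod [Atom b]]]]]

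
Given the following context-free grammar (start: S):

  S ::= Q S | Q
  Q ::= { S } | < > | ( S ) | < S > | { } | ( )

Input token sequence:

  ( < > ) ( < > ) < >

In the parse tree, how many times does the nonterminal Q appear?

[S [Q ( [S [Q < >]] )] [S [Q ( [S [Q < >]] )] [S [Q < >]]]]

5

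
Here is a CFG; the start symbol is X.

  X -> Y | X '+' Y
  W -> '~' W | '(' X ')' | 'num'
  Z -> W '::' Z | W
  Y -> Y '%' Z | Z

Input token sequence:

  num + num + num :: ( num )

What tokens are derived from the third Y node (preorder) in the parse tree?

[X [X [X [Y [Z [W num]]]] + [Y [Z [W num]]]] + [Y [Z [W num] :: [Z [W ( [X [Y [Z [W num]]]] )]]]]]

num :: ( num )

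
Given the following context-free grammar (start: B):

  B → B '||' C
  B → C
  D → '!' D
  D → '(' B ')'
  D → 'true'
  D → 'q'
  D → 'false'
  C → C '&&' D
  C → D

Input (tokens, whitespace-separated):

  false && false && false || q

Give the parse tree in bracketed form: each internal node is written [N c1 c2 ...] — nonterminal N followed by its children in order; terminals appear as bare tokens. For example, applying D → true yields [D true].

B
B || C
C || C
C && D || C
C && D && D || C
D && D && D || C
false && D && D || C
false && false && D || C
false && false && false || C
false && false && false || D
false && false && false || q

[B [B [C [C [C [D false]] && [D false]] && [D false]]] || [C [D q]]]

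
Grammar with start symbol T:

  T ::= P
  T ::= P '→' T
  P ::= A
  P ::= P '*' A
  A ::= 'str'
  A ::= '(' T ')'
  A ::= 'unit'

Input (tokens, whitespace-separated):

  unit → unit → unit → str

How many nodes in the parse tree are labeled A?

4

[T [P [A unit]] → [T [P [A unit]] → [T [P [A unit]] → [T [P [A str]]]]]]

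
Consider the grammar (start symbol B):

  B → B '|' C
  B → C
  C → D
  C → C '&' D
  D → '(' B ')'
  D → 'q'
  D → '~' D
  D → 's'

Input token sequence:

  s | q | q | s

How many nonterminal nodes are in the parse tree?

12

[B [B [B [B [C [D s]]] | [C [D q]]] | [C [D q]]] | [C [D s]]]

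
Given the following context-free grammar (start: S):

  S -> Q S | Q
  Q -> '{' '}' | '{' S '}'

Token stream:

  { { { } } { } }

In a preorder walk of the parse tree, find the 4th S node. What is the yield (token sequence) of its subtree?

[S [Q { [S [Q { [S [Q { }]] }] [S [Q { }]]] }]]

{ }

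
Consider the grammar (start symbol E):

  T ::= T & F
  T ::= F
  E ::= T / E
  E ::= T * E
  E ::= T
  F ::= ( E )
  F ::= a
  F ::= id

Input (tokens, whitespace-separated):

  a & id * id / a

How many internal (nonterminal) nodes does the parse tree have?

11

[E [T [T [F a]] & [F id]] * [E [T [F id]] / [E [T [F a]]]]]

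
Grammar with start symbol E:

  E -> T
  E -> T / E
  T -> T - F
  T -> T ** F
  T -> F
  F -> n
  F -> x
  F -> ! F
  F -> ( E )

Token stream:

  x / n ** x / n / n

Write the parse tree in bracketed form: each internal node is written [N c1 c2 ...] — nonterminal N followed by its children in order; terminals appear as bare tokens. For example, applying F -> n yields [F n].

[E [T [F x]] / [E [T [T [F n]] ** [F x]] / [E [T [F n]] / [E [T [F n]]]]]]

E
T / E
F / E
x / E
x / T / E
x / T ** F / E
x / F ** F / E
x / n ** F / E
x / n ** x / E
x / n ** x / T / E
x / n ** x / F / E
x / n ** x / n / E
x / n ** x / n / T
x / n ** x / n / F
x / n ** x / n / n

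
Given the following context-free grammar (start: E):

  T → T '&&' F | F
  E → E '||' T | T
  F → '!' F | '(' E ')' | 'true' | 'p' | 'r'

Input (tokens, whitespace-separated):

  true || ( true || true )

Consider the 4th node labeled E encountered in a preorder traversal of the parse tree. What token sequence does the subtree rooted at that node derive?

true

[E [E [T [F true]]] || [T [F ( [E [E [T [F true]]] || [T [F true]]] )]]]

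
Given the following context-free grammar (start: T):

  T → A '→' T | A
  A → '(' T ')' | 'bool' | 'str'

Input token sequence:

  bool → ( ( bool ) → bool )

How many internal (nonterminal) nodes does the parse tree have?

[T [A bool] → [T [A ( [T [A ( [T [A bool]] )] → [T [A bool]]] )]]]

10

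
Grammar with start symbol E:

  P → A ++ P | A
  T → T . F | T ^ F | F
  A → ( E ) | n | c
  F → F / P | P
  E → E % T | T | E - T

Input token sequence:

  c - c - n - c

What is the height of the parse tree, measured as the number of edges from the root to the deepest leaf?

8

[E [E [E [E [T [F [P [A c]]]]] - [T [F [P [A c]]]]] - [T [F [P [A n]]]]] - [T [F [P [A c]]]]]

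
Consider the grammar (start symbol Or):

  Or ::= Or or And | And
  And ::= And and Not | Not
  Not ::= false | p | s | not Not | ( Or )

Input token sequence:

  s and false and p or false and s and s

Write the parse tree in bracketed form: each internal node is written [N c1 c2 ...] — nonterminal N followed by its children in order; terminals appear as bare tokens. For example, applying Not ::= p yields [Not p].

Or
Or or And
And or And
And and Not or And
And and Not and Not or And
Not and Not and Not or And
s and Not and Not or And
s and false and Not or And
s and false and p or And
s and false and p or And and Not
s and false and p or And and Not and Not
s and false and p or Not and Not and Not
s and false and p or false and Not and Not
s and false and p or false and s and Not
s and false and p or false and s and s

[Or [Or [And [And [And [Not s]] and [Not false]] and [Not p]]] or [And [And [And [Not false]] and [Not s]] and [Not s]]]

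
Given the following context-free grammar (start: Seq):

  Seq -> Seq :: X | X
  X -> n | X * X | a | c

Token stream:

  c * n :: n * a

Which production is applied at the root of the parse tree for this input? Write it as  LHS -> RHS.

Seq -> Seq :: X

[Seq [Seq [X [X c] * [X n]]] :: [X [X n] * [X a]]]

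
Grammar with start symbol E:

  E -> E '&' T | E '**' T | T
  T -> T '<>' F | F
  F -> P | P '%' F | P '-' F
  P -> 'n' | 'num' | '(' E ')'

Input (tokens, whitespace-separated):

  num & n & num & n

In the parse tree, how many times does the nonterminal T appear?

[E [E [E [E [T [F [P num]]]] & [T [F [P n]]]] & [T [F [P num]]]] & [T [F [P n]]]]

4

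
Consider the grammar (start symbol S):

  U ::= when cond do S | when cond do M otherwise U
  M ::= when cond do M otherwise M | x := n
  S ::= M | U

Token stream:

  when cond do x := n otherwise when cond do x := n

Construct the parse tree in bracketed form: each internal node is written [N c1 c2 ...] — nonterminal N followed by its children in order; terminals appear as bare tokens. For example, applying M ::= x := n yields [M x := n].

[S [U when cond do [M x := n] otherwise [U when cond do [S [M x := n]]]]]

S
U
when cond do M otherwise U
when cond do x := n otherwise U
when cond do x := n otherwise when cond do S
when cond do x := n otherwise when cond do M
when cond do x := n otherwise when cond do x := n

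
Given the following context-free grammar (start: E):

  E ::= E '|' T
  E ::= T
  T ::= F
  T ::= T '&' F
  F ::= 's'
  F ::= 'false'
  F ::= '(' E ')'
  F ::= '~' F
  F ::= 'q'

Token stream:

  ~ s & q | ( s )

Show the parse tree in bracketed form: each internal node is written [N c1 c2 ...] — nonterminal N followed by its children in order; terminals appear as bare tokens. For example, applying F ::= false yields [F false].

E
E | T
T | T
T & F | T
F & F | T
~ F & F | T
~ s & F | T
~ s & q | T
~ s & q | F
~ s & q | ( E )
~ s & q | ( T )
~ s & q | ( F )
~ s & q | ( s )

[E [E [T [T [F ~ [F s]]] & [F q]]] | [T [F ( [E [T [F s]]] )]]]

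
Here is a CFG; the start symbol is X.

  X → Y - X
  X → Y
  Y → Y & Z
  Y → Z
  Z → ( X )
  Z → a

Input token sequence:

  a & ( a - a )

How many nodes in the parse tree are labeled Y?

[X [Y [Y [Z a]] & [Z ( [X [Y [Z a]] - [X [Y [Z a]]]] )]]]

4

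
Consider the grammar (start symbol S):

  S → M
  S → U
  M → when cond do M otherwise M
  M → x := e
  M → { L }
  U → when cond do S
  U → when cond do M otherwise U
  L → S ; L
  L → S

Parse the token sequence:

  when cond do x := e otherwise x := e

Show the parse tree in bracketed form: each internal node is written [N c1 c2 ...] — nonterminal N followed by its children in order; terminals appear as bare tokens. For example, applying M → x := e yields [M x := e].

S
M
when cond do M otherwise M
when cond do x := e otherwise M
when cond do x := e otherwise x := e

[S [M when cond do [M x := e] otherwise [M x := e]]]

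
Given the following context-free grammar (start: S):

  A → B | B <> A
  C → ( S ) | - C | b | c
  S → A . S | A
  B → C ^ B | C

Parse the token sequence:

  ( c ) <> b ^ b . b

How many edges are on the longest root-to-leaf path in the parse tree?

[S [A [B [C ( [S [A [B [C c]]]] )]] <> [A [B [C b] ^ [B [C b]]]]] . [S [A [B [C b]]]]]

8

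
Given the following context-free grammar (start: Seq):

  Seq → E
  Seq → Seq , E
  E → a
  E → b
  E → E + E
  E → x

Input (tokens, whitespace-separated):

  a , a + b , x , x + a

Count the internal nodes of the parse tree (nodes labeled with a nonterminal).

[Seq [Seq [Seq [Seq [E a]] , [E [E a] + [E b]]] , [E x]] , [E [E x] + [E a]]]

12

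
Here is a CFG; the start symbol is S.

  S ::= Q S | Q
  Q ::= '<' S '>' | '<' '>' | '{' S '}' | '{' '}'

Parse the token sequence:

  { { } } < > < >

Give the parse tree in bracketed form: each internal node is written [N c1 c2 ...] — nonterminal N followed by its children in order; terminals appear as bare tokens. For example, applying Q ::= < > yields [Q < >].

[S [Q { [S [Q { }]] }] [S [Q < >] [S [Q < >]]]]

S
Q S
{ S } S
{ Q } S
{ { } } S
{ { } } Q S
{ { } } < > S
{ { } } < > Q
{ { } } < > < >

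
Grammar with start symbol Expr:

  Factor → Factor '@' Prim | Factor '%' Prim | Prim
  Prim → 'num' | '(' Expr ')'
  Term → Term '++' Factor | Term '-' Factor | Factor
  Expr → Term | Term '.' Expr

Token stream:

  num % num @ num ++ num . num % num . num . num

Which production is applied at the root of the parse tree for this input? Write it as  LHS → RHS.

Expr → Term '.' Expr

[Expr [Term [Term [Factor [Factor [Factor [Prim num]] % [Prim num]] @ [Prim num]]] ++ [Factor [Prim num]]] . [Expr [Term [Factor [Factor [Prim num]] % [Prim num]]] . [Expr [Term [Factor [Prim num]]] . [Expr [Term [Factor [Prim num]]]]]]]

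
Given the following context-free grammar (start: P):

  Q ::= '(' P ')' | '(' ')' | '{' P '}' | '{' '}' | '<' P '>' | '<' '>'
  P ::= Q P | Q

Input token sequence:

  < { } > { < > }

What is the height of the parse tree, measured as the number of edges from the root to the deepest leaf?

[P [Q < [P [Q { }]] >] [P [Q { [P [Q < >]] }]]]

5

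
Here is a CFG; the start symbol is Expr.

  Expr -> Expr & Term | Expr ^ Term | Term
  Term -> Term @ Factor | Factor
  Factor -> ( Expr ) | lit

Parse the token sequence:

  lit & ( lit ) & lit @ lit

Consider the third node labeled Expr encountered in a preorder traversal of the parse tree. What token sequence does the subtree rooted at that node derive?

lit

[Expr [Expr [Expr [Term [Factor lit]]] & [Term [Factor ( [Expr [Term [Factor lit]]] )]]] & [Term [Term [Factor lit]] @ [Factor lit]]]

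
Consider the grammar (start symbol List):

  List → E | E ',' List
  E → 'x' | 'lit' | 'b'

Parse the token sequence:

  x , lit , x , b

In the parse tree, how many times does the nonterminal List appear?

4

[List [E x] , [List [E lit] , [List [E x] , [List [E b]]]]]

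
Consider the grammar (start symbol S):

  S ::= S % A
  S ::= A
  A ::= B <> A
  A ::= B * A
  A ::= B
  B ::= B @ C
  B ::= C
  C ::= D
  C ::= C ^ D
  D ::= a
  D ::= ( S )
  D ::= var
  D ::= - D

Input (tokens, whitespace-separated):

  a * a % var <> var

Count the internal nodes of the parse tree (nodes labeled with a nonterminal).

[S [S [A [B [C [D a]]] * [A [B [C [D a]]]]]] % [A [B [C [D var]]] <> [A [B [C [D var]]]]]]

18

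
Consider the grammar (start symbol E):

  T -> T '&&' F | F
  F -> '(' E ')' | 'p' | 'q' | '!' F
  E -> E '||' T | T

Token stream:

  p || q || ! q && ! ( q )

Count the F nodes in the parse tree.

7

[E [E [E [T [F p]]] || [T [F q]]] || [T [T [F ! [F q]]] && [F ! [F ( [E [T [F q]]] )]]]]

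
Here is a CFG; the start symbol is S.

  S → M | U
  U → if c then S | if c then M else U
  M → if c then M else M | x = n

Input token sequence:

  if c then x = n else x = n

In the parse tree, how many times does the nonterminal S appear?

1

[S [M if c then [M x = n] else [M x = n]]]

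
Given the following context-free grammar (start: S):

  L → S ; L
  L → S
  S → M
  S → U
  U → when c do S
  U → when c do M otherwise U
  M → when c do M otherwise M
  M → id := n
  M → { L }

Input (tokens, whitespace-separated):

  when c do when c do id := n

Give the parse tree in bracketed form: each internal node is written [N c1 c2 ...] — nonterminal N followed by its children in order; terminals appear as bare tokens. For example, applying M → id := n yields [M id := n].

[S [U when c do [S [U when c do [S [M id := n]]]]]]

S
U
when c do S
when c do U
when c do when c do S
when c do when c do M
when c do when c do id := n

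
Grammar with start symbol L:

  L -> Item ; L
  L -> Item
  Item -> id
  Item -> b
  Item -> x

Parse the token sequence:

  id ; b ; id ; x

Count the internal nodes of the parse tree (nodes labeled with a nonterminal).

[L [Item id] ; [L [Item b] ; [L [Item id] ; [L [Item x]]]]]

8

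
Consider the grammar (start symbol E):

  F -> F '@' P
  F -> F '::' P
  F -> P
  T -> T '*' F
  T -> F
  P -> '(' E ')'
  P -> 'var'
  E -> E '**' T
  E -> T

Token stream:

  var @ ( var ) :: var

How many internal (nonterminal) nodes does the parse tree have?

[E [T [F [F [F [P var]] @ [P ( [E [T [F [P var]]]] )]] :: [P var]]]]

12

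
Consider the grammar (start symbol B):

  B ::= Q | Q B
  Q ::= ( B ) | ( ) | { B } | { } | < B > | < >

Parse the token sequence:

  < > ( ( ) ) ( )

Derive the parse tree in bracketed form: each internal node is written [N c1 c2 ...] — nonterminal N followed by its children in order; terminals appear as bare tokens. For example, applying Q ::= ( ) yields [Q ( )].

[B [Q < >] [B [Q ( [B [Q ( )]] )] [B [Q ( )]]]]

B
Q B
< > B
< > Q B
< > ( B ) B
< > ( Q ) B
< > ( ( ) ) B
< > ( ( ) ) Q
< > ( ( ) ) ( )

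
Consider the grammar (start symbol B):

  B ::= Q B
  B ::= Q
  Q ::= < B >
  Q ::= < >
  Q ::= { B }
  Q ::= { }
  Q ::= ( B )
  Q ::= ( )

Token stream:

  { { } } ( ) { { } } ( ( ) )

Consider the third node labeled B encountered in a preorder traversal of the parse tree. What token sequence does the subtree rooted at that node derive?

[B [Q { [B [Q { }]] }] [B [Q ( )] [B [Q { [B [Q { }]] }] [B [Q ( [B [Q ( )]] )]]]]]

( ) { { } } ( ( ) )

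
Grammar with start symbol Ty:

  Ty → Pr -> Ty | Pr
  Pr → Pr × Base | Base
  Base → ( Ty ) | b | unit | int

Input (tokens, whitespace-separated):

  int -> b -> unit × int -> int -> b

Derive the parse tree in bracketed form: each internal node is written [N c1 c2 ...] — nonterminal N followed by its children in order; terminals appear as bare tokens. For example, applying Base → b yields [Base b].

[Ty [Pr [Base int]] -> [Ty [Pr [Base b]] -> [Ty [Pr [Pr [Base unit]] × [Base int]] -> [Ty [Pr [Base int]] -> [Ty [Pr [Base b]]]]]]]

Ty
Pr -> Ty
Base -> Ty
int -> Ty
int -> Pr -> Ty
int -> Base -> Ty
int -> b -> Ty
int -> b -> Pr -> Ty
int -> b -> Pr × Base -> Ty
int -> b -> Base × Base -> Ty
int -> b -> unit × Base -> Ty
int -> b -> unit × int -> Ty
int -> b -> unit × int -> Pr -> Ty
int -> b -> unit × int -> Base -> Ty
int -> b -> unit × int -> int -> Ty
int -> b -> unit × int -> int -> Pr
int -> b -> unit × int -> int -> Base
int -> b -> unit × int -> int -> b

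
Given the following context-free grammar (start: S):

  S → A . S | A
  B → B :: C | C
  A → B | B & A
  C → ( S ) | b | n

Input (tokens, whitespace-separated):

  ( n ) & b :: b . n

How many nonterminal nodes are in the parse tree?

[S [A [B [C ( [S [A [B [C n]]]] )]] & [A [B [B [C b]] :: [C b]]]] . [S [A [B [C n]]]]]

17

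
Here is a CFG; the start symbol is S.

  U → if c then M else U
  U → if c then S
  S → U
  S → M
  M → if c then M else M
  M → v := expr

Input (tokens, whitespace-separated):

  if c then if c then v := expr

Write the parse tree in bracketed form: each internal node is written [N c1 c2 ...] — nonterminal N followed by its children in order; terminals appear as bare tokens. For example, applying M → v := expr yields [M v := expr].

[S [U if c then [S [U if c then [S [M v := expr]]]]]]

S
U
if c then S
if c then U
if c then if c then S
if c then if c then M
if c then if c then v := expr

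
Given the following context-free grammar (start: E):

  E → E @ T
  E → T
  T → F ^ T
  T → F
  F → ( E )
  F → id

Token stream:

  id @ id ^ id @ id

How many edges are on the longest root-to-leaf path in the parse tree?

[E [E [E [T [F id]]] @ [T [F id] ^ [T [F id]]]] @ [T [F id]]]

5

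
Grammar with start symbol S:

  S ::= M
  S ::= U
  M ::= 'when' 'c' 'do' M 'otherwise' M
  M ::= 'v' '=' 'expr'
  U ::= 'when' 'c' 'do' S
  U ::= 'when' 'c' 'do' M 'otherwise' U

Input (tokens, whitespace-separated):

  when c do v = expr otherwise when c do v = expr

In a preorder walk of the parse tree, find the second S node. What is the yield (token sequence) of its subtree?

v = expr

[S [U when c do [M v = expr] otherwise [U when c do [S [M v = expr]]]]]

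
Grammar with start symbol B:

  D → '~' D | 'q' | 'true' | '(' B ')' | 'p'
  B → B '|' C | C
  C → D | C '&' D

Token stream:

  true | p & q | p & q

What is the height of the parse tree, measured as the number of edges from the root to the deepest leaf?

5

[B [B [B [C [D true]]] | [C [C [D p]] & [D q]]] | [C [C [D p]] & [D q]]]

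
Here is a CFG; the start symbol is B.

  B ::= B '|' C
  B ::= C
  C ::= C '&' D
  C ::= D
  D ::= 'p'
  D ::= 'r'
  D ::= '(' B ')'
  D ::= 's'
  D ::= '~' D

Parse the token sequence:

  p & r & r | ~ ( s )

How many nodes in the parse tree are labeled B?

[B [B [C [C [C [D p]] & [D r]] & [D r]]] | [C [D ~ [D ( [B [C [D s]]] )]]]]

3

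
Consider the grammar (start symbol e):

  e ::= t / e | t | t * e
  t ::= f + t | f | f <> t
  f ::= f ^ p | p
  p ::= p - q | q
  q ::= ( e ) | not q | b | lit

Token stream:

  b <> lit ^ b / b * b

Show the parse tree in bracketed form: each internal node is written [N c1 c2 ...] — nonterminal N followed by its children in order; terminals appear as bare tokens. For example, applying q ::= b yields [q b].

[e [t [f [p [q b]]] <> [t [f [f [p [q lit]]] ^ [p [q b]]]]] / [e [t [f [p [q b]]]] * [e [t [f [p [q b]]]]]]]

e
t / e
f <> t / e
p <> t / e
q <> t / e
b <> t / e
b <> f / e
b <> f ^ p / e
b <> p ^ p / e
b <> q ^ p / e
b <> lit ^ p / e
b <> lit ^ q / e
b <> lit ^ b / e
b <> lit ^ b / t * e
b <> lit ^ b / f * e
b <> lit ^ b / p * e
b <> lit ^ b / q * e
b <> lit ^ b / b * e
b <> lit ^ b / b * t
b <> lit ^ b / b * f
b <> lit ^ b / b * p
b <> lit ^ b / b * q
b <> lit ^ b / b * b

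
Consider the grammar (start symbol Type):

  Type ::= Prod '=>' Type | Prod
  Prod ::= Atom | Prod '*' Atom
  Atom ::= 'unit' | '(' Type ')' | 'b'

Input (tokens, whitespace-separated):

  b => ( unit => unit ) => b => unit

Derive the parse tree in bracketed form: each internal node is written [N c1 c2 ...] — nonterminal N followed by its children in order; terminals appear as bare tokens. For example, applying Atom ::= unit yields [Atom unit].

[Type [Prod [Atom b]] => [Type [Prod [Atom ( [Type [Prod [Atom unit]] => [Type [Prod [Atom unit]]]] )]] => [Type [Prod [Atom b]] => [Type [Prod [Atom unit]]]]]]

Type
Prod => Type
Atom => Type
b => Type
b => Prod => Type
b => Atom => Type
b => ( Type ) => Type
b => ( Prod => Type ) => Type
b => ( Atom => Type ) => Type
b => ( unit => Type ) => Type
b => ( unit => Prod ) => Type
b => ( unit => Atom ) => Type
b => ( unit => unit ) => Type
b => ( unit => unit ) => Prod => Type
b => ( unit => unit ) => Atom => Type
b => ( unit => unit ) => b => Type
b => ( unit => unit ) => b => Prod
b => ( unit => unit ) => b => Atom
b => ( unit => unit ) => b => unit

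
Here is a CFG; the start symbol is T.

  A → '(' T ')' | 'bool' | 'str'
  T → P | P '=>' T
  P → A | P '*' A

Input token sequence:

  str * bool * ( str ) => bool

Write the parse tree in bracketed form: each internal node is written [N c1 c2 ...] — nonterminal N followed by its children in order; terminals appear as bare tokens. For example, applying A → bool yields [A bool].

T
P => T
P * A => T
P * A * A => T
A * A * A => T
str * A * A => T
str * bool * A => T
str * bool * ( T ) => T
str * bool * ( P ) => T
str * bool * ( A ) => T
str * bool * ( str ) => T
str * bool * ( str ) => P
str * bool * ( str ) => A
str * bool * ( str ) => bool

[T [P [P [P [A str]] * [A bool]] * [A ( [T [P [A str]]] )]] => [T [P [A bool]]]]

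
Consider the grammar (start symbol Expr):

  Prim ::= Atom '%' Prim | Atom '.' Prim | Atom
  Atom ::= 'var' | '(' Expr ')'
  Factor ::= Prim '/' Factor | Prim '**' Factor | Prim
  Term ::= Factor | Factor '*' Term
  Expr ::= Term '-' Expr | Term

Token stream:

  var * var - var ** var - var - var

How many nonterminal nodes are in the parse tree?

[Expr [Term [Factor [Prim [Atom var]]] * [Term [Factor [Prim [Atom var]]]]] - [Expr [Term [Factor [Prim [Atom var]] ** [Factor [Prim [Atom var]]]]] - [Expr [Term [Factor [Prim [Atom var]]]] - [Expr [Term [Factor [Prim [Atom var]]]]]]]]

27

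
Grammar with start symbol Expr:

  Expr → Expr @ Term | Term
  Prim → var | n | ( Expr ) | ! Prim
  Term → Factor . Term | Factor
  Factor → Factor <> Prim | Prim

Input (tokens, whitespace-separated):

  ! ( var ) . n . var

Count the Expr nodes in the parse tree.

2

[Expr [Term [Factor [Prim ! [Prim ( [Expr [Term [Factor [Prim var]]]] )]]] . [Term [Factor [Prim n]] . [Term [Factor [Prim var]]]]]]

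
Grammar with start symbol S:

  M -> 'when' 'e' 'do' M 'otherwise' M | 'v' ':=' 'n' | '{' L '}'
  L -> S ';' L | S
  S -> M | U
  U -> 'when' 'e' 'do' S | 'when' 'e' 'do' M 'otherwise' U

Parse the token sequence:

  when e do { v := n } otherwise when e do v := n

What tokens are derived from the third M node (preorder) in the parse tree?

[S [U when e do [M { [L [S [M v := n]]] }] otherwise [U when e do [S [M v := n]]]]]

v := n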